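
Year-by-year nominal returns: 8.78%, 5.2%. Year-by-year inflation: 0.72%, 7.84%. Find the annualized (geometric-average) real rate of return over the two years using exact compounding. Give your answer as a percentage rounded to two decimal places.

Compound the nominal returns: 1.0878 × 1.0520 = 1.14436560.
Compound inflation: 1.0072 × 1.0784 = 1.08616448.
Deflate: 1.14436560 / 1.08616448 = 1.05358408.
Annualized real rate = 1.05358408^(1/2) − 1 = 2.6442% → 2.64%.

2.64%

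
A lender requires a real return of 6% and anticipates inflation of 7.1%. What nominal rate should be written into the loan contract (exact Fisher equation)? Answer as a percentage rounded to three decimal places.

13.526%

(1 + i) = (1 + r)(1 + π) = 1.06000 × 1.07100 = 1.13526
i = 1.13526 − 1, so the required nominal rate is 13.526%.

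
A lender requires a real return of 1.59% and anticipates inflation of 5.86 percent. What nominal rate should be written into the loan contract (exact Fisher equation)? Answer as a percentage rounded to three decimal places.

7.543%

(1 + i) = (1 + r)(1 + π) = 1.01590 × 1.05860 = 1.07543174
i = 1.07543174 − 1, so the required nominal rate is 7.543%.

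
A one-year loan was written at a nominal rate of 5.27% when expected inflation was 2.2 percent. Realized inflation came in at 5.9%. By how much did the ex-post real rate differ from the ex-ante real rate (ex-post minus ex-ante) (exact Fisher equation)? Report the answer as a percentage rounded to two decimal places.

Ex-ante: (1 + 0.0527)/(1 + 0.0220) − 1 = 3.0039%
Ex-post: (1 + 0.0527)/(1 + 0.0590) − 1 = -0.5949%
Difference (ex-post − ex-ante) = -3.5988% → -3.60%.

-3.60%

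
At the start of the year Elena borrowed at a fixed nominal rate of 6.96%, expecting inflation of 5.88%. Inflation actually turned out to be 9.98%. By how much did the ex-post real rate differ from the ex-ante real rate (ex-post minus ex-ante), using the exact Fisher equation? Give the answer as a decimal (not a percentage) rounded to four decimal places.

Ex-ante: (1 + 0.0696)/(1 + 0.0588) − 1 = 1.0200%
Ex-post: (1 + 0.0696)/(1 + 0.0998) − 1 = -2.7460%
Difference (ex-post − ex-ante) = -3.7660% → -0.0377.

-0.0377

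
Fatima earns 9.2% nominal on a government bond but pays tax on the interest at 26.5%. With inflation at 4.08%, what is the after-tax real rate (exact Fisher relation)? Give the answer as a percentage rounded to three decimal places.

2.577%

After-tax nominal return = 9.2% × (1 − 0.265) = 6.7620%.
1 + r = 1.06762 / 1.04080 = 1.025769
After-tax real rate = 1.025769 − 1 → 2.577%.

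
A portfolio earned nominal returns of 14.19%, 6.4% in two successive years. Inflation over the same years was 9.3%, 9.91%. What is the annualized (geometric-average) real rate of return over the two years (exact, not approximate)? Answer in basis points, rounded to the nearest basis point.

57 basis points

Compound the nominal returns: 1.1419 × 1.0640 = 1.21498160.
Compound inflation: 1.0930 × 1.0991 = 1.20131630.
Deflate: 1.21498160 / 1.20131630 = 1.01137527.
Annualized real rate = 1.01137527^(1/2) − 1 = 0.5672% → 57 basis points.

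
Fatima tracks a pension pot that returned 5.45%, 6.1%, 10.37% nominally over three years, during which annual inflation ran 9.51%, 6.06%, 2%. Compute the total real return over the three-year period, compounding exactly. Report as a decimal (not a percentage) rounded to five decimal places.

0.04234

Nominal growth factor = 1.0545 × 1.0610 × 1.1037 = 1.2348466
Price-level growth factor = 1.0951 × 1.0606 × 1.0200 = 1.1846923
Real growth factor = 1.2348466 / 1.1846923 = 1.0423353
Total real return = 1.0423353 − 1 → 0.04234.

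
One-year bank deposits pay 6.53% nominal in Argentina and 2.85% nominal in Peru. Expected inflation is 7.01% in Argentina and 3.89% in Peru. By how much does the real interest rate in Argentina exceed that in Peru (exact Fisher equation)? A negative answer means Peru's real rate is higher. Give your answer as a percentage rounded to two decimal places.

Argentina: (1 + 0.0653)/(1 + 0.0701) − 1 = -0.4486%
Peru: (1 + 0.0285)/(1 + 0.0389) − 1 = -1.0011%
Differential = -0.4486% − (-1.0011%) = 0.5525% → 0.55%.

0.55%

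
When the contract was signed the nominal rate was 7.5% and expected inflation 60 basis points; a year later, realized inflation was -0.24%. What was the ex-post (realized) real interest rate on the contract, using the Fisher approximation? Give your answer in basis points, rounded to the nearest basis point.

774 basis points

Ex-post: 7.5% − (-0.24%) = 7.740%
So the realized real rate is 774 basis points.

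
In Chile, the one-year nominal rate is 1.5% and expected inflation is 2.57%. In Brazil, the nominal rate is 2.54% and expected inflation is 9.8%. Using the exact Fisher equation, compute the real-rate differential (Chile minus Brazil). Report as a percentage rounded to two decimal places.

Chile: (1 + 0.0150)/(1 + 0.0257) − 1 = -1.0432%
Brazil: (1 + 0.0254)/(1 + 0.0980) − 1 = -6.6120%
Differential = -1.0432% − (-6.6120%) = 5.5688% → 5.57%.

5.57%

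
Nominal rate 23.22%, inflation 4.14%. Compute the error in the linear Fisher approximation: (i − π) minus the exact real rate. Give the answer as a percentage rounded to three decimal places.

0.759%

Approximate: r ≈ 23.220% − 4.140% = 19.0800%
Exact: (1 + 0.2322)/(1 + 0.0414) − 1 = 18.32149%
Error = 19.0800% − 18.32149% = 0.75851% → 0.759%.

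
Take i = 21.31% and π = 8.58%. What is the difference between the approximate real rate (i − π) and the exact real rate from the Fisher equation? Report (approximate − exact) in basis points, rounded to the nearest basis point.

Approximate: r ≈ 21.310% − 8.580% = 12.7300%
Exact: (1 + 0.2131)/(1 + 0.0858) − 1 = 11.7241%
Error = 12.7300% − 11.7241% = 1.0059% → 101 basis points.

101 basis points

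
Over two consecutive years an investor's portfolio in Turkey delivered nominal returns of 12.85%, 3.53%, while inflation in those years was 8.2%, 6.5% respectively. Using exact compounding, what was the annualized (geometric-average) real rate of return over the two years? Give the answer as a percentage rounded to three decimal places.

0.692%

Compound the nominal returns: 1.1285 × 1.0353 = 1.16833605.
Compound inflation: 1.0820 × 1.0650 = 1.15233000.
Deflate: 1.16833605 / 1.15233000 = 1.01389016.
Annualized real rate = 1.01389016^(1/2) − 1 = 0.6921% → 0.692%.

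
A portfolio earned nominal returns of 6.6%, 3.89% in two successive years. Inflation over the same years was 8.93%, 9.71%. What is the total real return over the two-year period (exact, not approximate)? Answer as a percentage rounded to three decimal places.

-7.330%

Nominal growth factor = 1.0660 × 1.0389 = 1.107467
Price-level growth factor = 1.0893 × 1.0971 = 1.195071
Real growth factor = 1.107467 / 1.195071 = 0.926696
Total real return = 0.926696 − 1 → -7.330%.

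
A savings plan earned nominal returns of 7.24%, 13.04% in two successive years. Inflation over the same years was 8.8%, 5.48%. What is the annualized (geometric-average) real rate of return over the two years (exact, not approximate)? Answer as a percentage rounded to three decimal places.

Compound the nominal returns: 1.0724 × 1.1304 = 1.21224096.
Compound inflation: 1.0880 × 1.0548 = 1.14762240.
Deflate: 1.21224096 / 1.14762240 = 1.05630646.
Annualized real rate = 1.05630646^(1/2) − 1 = 2.7768% → 2.777%.

2.777%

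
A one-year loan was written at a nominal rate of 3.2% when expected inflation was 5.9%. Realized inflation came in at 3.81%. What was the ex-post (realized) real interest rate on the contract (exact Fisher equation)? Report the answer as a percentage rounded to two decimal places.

-0.59%

Ex-post: (1 + 0.0320)/(1 + 0.0381) − 1 = -0.5876%
So the realized real rate is -0.59%.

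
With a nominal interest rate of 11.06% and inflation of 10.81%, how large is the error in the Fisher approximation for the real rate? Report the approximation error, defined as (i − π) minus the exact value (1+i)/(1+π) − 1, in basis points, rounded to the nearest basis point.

Approximate: r ≈ 11.060% − 10.810% = 0.2500%
Exact: (1 + 0.1106)/(1 + 0.1081) − 1 = 0.2256%
Error = 0.2500% − 0.2256% = 0.0244% → 2 basis points.

2 basis points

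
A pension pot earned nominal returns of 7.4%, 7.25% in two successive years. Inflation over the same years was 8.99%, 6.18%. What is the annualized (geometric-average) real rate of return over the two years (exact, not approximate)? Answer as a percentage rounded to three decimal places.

-0.233%

Nominal growth factor = 1.0740 × 1.0725 = 1.15186500
Price-level growth factor = 1.0899 × 1.0618 = 1.15725582
Real growth factor = 1.15186500 / 1.15725582 = 0.99534172
Annualized real rate = 0.99534172^(1/2) − 1 = -0.2332% → -0.233%.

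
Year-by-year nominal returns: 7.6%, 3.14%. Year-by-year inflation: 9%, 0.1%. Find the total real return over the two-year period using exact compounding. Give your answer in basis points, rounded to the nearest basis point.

171 basis points

Nominal growth factor = 1.0760 × 1.0314 = 1.109786
Price-level growth factor = 1.0900 × 1.0010 = 1.091090
Real growth factor = 1.109786 / 1.091090 = 1.017136
Total real return = 1.017136 − 1 → 171 basis points.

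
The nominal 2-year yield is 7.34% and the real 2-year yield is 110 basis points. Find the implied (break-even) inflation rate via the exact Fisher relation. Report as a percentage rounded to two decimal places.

(1 + π) = (1 + i)/(1 + r) = 1.07340 / 1.01100 = 1.061721
Break-even inflation = 1.061721 − 1 → 6.17%.

6.17%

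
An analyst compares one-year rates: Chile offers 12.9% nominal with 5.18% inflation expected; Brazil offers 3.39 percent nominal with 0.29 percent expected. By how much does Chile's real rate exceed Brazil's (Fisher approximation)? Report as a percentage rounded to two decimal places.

Chile: 12.9% − 5.18% = 7.720%
Brazil: 3.39% − 0.29% = 3.100%
Differential = 4.620% → 4.62%.

4.62%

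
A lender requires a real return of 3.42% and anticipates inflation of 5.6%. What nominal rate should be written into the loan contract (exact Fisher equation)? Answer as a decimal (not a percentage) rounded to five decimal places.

(1 + i) = (1 + r)(1 + π) = 1.03420 × 1.05600 = 1.0921152
i = 1.0921152 − 1, so the required nominal rate is 0.09212.

0.09212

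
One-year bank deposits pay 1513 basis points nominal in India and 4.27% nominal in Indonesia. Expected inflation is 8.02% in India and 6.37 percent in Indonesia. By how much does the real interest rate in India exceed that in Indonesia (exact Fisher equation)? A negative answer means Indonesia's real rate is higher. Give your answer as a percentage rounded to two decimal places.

India: (1 + 0.1513)/(1 + 0.0802) − 1 = 6.5821%
Indonesia: (1 + 0.0427)/(1 + 0.0637) − 1 = -1.9742%
Differential = 6.5821% − (-1.9742%) = 8.5564% → 8.56%.

8.56%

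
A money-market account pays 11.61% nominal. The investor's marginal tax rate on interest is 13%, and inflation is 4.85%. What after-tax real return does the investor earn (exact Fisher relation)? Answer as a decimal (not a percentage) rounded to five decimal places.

0.05008

After-tax nominal return = 11.61% × (1 − 0.13) = 10.1007%.
1 + r = 1.101007 / 1.04850 = 1.050078
After-tax real rate = 1.050078 − 1 → 0.05008.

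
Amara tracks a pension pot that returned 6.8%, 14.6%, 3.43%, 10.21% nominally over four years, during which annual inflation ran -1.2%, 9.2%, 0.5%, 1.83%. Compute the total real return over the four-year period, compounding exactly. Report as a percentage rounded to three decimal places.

Compound the nominal returns: 1.0680 × 1.1460 × 1.0343 × 1.1021 = 1.395158.
Compound inflation: 0.9880 × 1.0920 × 1.0050 × 1.0183 = 1.104133.
Deflate: 1.395158 / 1.104133 = 1.263578.
Total real return = 1.263578 − 1 → 26.358%.

26.358%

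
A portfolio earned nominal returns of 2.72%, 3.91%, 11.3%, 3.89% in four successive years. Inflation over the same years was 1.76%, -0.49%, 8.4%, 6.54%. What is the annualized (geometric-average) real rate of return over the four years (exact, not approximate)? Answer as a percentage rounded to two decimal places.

Compound the nominal returns: 1.0272 × 1.0391 × 1.1130 × 1.0389 = 1.23418785.
Compound inflation: 1.0176 × 0.9951 × 1.0840 × 1.0654 = 1.16946115.
Deflate: 1.23418785 / 1.16946115 = 1.05534745.
Annualized real rate = 1.05534745^(1/4) − 1 = 1.3559% → 1.36%.

1.36%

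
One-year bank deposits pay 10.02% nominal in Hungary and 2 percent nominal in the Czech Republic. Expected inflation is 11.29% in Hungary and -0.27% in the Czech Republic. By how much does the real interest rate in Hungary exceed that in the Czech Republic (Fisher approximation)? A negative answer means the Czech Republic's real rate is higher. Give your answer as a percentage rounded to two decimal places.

-3.54%

Hungary: 10.02% − 11.29% = -1.270%
The Czech Republic: 2% − (-0.27%) = 2.270%
Differential = -3.540% → -3.54%.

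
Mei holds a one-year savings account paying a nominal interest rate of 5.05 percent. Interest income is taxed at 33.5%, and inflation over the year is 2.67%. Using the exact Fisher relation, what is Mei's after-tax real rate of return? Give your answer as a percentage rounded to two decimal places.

0.67%

After-tax nominal return = 5.05% × (1 − 0.335) = 3.35825%.
1 + r = 1.0335825 / 1.02670 = 1.006704
After-tax real rate = 1.006704 − 1 → 0.67%.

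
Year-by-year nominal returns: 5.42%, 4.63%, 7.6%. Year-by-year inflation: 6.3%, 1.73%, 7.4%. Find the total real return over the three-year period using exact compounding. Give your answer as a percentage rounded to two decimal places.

2.19%

Nominal growth factor = 1.0542 × 1.0463 × 1.0760 = 1.186838
Price-level growth factor = 1.0630 × 1.0173 × 1.0740 = 1.161413
Real growth factor = 1.186838 / 1.161413 = 1.021892
Total real return = 1.021892 − 1 → 2.19%.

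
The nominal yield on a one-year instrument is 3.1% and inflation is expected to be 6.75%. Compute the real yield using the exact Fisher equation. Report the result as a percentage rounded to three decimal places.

-3.419%

1 + r = 1.03100 / 1.06750 = 0.965808
r = 0.965808 − 1 = -3.4192%, i.e. -3.419%.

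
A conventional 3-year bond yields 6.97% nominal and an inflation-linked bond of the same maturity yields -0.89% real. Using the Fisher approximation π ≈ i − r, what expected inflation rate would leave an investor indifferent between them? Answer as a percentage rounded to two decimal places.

7.86%

π ≈ i − r = 6.97% − (-0.89%) → 7.86%.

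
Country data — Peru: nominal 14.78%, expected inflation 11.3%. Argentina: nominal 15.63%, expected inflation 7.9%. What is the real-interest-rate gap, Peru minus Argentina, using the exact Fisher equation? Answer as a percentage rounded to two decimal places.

-4.04%

Peru: (1 + 0.1478)/(1 + 0.1130) − 1 = 3.1267%
Argentina: (1 + 0.1563)/(1 + 0.0790) − 1 = 7.1640%
Differential = 3.1267% − 7.1640% = -4.0374% → -4.04%.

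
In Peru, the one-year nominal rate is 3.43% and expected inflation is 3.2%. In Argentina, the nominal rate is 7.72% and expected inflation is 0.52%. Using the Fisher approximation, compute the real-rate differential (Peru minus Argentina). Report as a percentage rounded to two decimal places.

-6.97%

Peru: 3.43% − 3.2% = 0.230%
Argentina: 7.72% − 0.52% = 7.200%
Differential = -6.970% → -6.97%.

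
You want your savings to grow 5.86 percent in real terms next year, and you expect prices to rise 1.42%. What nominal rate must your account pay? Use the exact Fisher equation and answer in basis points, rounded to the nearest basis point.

(1 + i) = (1 + r)(1 + π) = 1.05860 × 1.01420 = 1.07363212
i = 1.07363212 − 1, so the required nominal rate is 736 basis points.

736 basis points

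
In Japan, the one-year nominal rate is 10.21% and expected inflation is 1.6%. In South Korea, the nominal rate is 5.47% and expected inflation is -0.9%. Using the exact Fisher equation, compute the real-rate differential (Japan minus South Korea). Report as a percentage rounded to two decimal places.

Japan: (1 + 0.1021)/(1 + 0.0160) − 1 = 8.4744%
South Korea: (1 + 0.0547)/(1 − 0.0090) − 1 = 6.4279%
Differential = 8.4744% − 6.4279% = 2.0466% → 2.05%.

2.05%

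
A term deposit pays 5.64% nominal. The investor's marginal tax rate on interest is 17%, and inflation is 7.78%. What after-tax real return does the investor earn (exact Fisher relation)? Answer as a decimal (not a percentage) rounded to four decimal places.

After-tax nominal return = 5.64% × (1 − 0.17) = 4.6812%.
1 + r = 1.046812 / 1.07780 = 0.971249
After-tax real rate = 0.971249 − 1 → -0.0288.

-0.0288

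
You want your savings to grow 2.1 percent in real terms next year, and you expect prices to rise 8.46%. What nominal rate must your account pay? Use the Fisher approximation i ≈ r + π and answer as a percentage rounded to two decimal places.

10.56%

i ≈ r + π = 2.1% + 8.46% = 10.56%.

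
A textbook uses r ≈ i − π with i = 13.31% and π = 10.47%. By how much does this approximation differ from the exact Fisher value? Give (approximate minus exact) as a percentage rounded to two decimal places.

Approximate: r ≈ 13.310% − 10.470% = 2.8400%
Exact: (1 + 0.1331)/(1 + 0.1047) − 1 = 2.5708%
Error = 2.8400% − 2.5708% = 0.2692% → 0.27%.

0.27%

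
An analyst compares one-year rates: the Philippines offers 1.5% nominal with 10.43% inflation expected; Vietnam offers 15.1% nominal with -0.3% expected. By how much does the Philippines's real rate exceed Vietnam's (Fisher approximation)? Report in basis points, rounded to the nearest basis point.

The Philippines: 1.5% − 10.43% = -8.930%
Vietnam: 15.1% − (-0.3%) = 15.400%
Differential = -24.330% → -2433 basis points.

-2433 basis points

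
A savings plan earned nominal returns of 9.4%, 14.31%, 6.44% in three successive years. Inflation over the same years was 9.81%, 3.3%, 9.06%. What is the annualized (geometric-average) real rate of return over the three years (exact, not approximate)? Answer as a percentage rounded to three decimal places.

2.471%

Nominal growth factor = 1.0940 × 1.1431 × 1.0644 = 1.33108691
Price-level growth factor = 1.0981 × 1.0330 × 1.0906 = 1.23710826
Real growth factor = 1.33108691 / 1.23710826 = 1.07596639
Annualized real rate = 1.07596639^(1/3) − 1 = 2.4707% → 2.471%.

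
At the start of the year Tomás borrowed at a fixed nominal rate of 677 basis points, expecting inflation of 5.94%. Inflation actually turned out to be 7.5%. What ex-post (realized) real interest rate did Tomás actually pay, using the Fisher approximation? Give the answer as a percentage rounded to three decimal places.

-0.730%

Ex-post: 6.77% − 7.5% = -0.730%
So the realized real rate is -0.730%.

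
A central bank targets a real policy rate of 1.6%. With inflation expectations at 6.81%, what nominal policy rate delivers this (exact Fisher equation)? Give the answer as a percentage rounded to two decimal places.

8.52%

(1 + i) = (1 + r)(1 + π) = 1.01600 × 1.06810 = 1.0851896
i = 1.0851896 − 1, so the required nominal rate is 8.52%.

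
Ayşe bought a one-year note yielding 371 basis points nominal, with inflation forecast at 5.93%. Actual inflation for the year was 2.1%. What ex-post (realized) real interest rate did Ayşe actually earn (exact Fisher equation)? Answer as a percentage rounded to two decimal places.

1.58%

Ex-post: (1 + 0.0371)/(1 + 0.0210) − 1 = 1.5769%
So the realized real rate is 1.58%.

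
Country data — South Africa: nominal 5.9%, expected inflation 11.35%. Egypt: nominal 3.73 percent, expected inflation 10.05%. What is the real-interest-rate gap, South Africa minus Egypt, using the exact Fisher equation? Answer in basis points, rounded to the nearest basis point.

85 basis points

South Africa: (1 + 0.0590)/(1 + 0.1135) − 1 = -4.8945%
Egypt: (1 + 0.0373)/(1 + 0.1005) − 1 = -5.7428%
Differential = -4.8945% − (-5.7428%) = 0.8484% → 85 basis points.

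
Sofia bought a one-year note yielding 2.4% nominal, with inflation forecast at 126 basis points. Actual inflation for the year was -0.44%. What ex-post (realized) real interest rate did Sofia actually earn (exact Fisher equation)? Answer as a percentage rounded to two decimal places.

Ex-post: (1 + 0.0240)/(1 − 0.0044) − 1 = 2.8526%
So the realized real rate is 2.85%.

2.85%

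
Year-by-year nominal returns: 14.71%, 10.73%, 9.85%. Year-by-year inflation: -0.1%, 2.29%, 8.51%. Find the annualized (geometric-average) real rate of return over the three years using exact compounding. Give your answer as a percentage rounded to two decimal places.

Compound the nominal returns: 1.1471 × 1.1073 × 1.0985 = 1.39529694.
Compound inflation: 0.9990 × 1.0229 × 1.0851 = 1.10883884.
Deflate: 1.39529694 / 1.10883884 = 1.25834060.
Annualized real rate = 1.25834060^(1/3) − 1 = 7.9608% → 7.96%.

7.96%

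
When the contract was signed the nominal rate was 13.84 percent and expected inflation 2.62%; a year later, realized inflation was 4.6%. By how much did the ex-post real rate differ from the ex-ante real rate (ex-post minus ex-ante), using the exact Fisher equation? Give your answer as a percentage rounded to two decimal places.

Ex-ante: (1 + 0.1384)/(1 + 0.0262) − 1 = 10.9335%
Ex-post: (1 + 0.1384)/(1 + 0.0460) − 1 = 8.8337%
Difference (ex-post − ex-ante) = -2.0999% → -2.10%.

-2.10%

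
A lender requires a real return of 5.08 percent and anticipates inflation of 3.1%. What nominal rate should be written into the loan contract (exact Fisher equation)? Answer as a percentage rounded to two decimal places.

(1 + i) = (1 + r)(1 + π) = 1.05080 × 1.03100 = 1.0833748
i = 1.0833748 − 1, so the required nominal rate is 8.34%.

8.34%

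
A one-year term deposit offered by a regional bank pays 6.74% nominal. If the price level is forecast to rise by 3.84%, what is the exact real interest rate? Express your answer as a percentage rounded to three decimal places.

2.793%

1 + r = 1.06740 / 1.03840 = 1.027928
r = 1.027928 − 1 = 2.7928%, i.e. 2.793%.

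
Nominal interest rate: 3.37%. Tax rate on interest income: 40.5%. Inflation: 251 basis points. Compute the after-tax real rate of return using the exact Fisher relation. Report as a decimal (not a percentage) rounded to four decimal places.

-0.0049

After-tax nominal return = 3.37% × (1 − 0.405) = 2.00515%.
1 + r = 1.0200515 / 1.02510 = 0.995075
After-tax real rate = 0.995075 − 1 → -0.0049.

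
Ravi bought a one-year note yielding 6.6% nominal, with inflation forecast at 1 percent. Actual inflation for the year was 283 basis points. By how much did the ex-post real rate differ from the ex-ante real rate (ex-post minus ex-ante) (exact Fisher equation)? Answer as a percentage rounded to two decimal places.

-1.88%

Ex-ante: (1 + 0.0660)/(1 + 0.0100) − 1 = 5.5446%
Ex-post: (1 + 0.0660)/(1 + 0.0283) − 1 = 3.6662%
Difference (ex-post − ex-ante) = -1.8783% → -1.88%.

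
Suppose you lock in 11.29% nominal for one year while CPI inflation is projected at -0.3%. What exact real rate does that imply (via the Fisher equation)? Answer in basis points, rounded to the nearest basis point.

1 + r = 1.11290 / 0.99700 = 1.116249
r = 1.116249 − 1 = 11.6249%, i.e. 1162 basis points.

1162 basis points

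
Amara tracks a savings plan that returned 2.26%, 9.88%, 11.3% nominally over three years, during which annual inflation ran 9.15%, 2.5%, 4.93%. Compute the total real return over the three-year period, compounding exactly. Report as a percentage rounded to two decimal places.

Compound the nominal returns: 1.0226 × 1.0988 × 1.1130 = 1.250603.
Compound inflation: 1.0915 × 1.0250 × 1.0493 = 1.173944.
Deflate: 1.250603 / 1.173944 = 1.065301.
Total real return = 1.065301 − 1 → 6.53%.

6.53%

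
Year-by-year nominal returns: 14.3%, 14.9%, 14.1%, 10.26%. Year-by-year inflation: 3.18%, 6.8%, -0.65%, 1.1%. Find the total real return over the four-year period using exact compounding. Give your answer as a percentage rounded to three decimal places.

Compound the nominal returns: 1.1430 × 1.1490 × 1.1410 × 1.1026 = 1.652228.
Compound inflation: 1.0318 × 1.0680 × 0.9935 × 1.0110 = 1.106842.
Deflate: 1.652228 / 1.106842 = 1.492740.
Total real return = 1.492740 − 1 → 49.274%.

49.274%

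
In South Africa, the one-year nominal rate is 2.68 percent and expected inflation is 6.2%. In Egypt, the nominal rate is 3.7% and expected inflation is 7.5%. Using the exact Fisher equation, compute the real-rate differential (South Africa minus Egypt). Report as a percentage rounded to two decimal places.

South Africa: (1 + 0.0268)/(1 + 0.0620) − 1 = -3.3145%
Egypt: (1 + 0.0370)/(1 + 0.0750) − 1 = -3.5349%
Differential = -3.3145% − (-3.5349%) = 0.2204% → 0.22%.

0.22%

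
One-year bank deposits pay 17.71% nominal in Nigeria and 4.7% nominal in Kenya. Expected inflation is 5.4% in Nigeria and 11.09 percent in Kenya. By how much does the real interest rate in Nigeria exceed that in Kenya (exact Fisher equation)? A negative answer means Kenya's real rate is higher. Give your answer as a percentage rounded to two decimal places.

Nigeria: (1 + 0.1771)/(1 + 0.0540) − 1 = 11.6793%
Kenya: (1 + 0.0470)/(1 + 0.1109) − 1 = -5.7521%
Differential = 11.6793% − (-5.7521%) = 17.4314% → 17.43%.

17.43%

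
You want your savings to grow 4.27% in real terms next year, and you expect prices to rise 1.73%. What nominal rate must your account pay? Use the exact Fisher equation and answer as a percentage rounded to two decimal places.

6.07%

(1 + i) = (1 + r)(1 + π) = 1.04270 × 1.01730 = 1.06073871
i = 1.06073871 − 1, so the required nominal rate is 6.07%.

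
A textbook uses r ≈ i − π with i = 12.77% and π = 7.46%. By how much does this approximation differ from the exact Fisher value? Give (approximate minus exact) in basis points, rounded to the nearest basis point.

Approximate: r ≈ 12.770% − 7.460% = 5.3100%
Exact: (1 + 0.1277)/(1 + 0.0746) − 1 = 4.9414%
Error = 5.3100% − 4.9414% = 0.3686% → 37 basis points.

37 basis points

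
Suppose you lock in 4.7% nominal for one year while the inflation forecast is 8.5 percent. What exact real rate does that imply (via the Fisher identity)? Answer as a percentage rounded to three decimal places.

1 + r = 1.04700 / 1.08500 = 0.964977
r = 0.964977 − 1 = -3.5023%, i.e. -3.502%.

-3.502%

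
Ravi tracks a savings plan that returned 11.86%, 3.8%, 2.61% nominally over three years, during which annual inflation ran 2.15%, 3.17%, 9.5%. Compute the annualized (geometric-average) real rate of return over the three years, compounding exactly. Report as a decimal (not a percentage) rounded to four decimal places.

Nominal growth factor = 1.1186 × 1.0380 × 1.0261 = 1.19141169
Price-level growth factor = 1.0215 × 1.0317 × 1.0950 = 1.15400030
Real growth factor = 1.19141169 / 1.15400030 = 1.03241887
Annualized real rate = 1.03241887^(1/3) − 1 = 1.0692% → 0.0107.

0.0107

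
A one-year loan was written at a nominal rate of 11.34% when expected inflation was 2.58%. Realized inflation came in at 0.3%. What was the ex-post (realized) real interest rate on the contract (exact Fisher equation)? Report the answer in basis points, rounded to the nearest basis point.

Ex-post: (1 + 0.1134)/(1 + 0.0030) − 1 = 11.0070%
So the realized real rate is 1101 basis points.

1101 basis points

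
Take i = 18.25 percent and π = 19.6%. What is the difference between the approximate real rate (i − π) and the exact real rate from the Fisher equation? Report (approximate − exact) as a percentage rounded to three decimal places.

-0.221%

Approximate: r ≈ 18.250% − 19.600% = -1.3500%
Exact: (1 + 0.1825)/(1 + 0.1960) − 1 = -1.1288%
Error = -1.3500% − (-1.1288%) = -0.2212% → -0.221%.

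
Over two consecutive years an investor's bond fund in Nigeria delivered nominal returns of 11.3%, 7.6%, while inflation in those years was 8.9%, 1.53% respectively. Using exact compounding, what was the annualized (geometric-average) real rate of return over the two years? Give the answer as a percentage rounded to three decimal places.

4.074%

Nominal growth factor = 1.1130 × 1.0760 = 1.19758800
Price-level growth factor = 1.0890 × 1.0153 = 1.10566170
Real growth factor = 1.19758800 / 1.10566170 = 1.08314143
Annualized real rate = 1.08314143^(1/2) − 1 = 4.0741% → 4.074%.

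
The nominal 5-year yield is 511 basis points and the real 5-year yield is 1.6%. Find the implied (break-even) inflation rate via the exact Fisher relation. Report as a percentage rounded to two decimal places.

3.45%

(1 + π) = (1 + i)/(1 + r) = 1.05110 / 1.01600 = 1.034547
Break-even inflation = 1.034547 − 1 → 3.45%.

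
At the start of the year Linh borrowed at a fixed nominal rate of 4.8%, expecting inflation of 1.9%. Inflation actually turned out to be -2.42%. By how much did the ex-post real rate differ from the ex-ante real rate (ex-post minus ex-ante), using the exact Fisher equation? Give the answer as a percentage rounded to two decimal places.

4.55%

Ex-ante: (1 + 0.0480)/(1 + 0.0190) − 1 = 2.8459%
Ex-post: (1 + 0.0480)/(1 − 0.0242) − 1 = 7.3991%
Difference (ex-post − ex-ante) = 4.5531% → 4.55%.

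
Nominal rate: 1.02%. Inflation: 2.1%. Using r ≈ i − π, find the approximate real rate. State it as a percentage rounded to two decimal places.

-1.08%

r ≈ i − π = 1.02% − 2.1% = -1.08%.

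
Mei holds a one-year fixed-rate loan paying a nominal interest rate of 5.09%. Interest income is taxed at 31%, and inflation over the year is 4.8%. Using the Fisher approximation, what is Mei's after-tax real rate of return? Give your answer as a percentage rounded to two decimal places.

-1.29%

After-tax nominal return = 5.09% × (1 − 0.31) = 3.5121%.
r ≈ 3.5121% − 4.8% → -1.29%.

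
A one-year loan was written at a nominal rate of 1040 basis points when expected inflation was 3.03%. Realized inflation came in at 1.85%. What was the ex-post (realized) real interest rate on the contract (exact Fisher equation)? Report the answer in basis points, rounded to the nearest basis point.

Ex-post: (1 + 0.1040)/(1 + 0.0185) − 1 = 8.3947%
So the realized real rate is 839 basis points.

839 basis points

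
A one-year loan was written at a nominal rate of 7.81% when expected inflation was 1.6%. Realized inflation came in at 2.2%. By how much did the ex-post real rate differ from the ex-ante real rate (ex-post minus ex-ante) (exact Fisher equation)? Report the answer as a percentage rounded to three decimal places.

-0.623%

Ex-ante: (1 + 0.0781)/(1 + 0.0160) − 1 = 6.1122%
Ex-post: (1 + 0.0781)/(1 + 0.0220) − 1 = 5.4892%
Difference (ex-post − ex-ante) = -0.6230% → -0.623%.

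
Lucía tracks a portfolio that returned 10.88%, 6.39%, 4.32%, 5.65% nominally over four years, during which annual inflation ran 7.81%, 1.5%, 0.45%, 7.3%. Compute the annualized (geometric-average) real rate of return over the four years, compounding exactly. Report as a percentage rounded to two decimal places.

2.47%

Nominal growth factor = 1.1088 × 1.0639 × 1.0432 × 1.0565 = 1.30014295
Price-level growth factor = 1.0781 × 1.0150 × 1.0045 × 1.0730 = 1.17943701
Real growth factor = 1.30014295 / 1.17943701 = 1.10234200
Annualized real rate = 1.10234200^(1/4) − 1 = 2.4658% → 2.47%.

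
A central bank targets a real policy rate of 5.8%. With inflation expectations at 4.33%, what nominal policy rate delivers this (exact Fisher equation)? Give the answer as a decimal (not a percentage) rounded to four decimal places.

0.1038

(1 + i) = (1 + r)(1 + π) = 1.05800 × 1.04330 = 1.1038114
i = 1.1038114 − 1, so the required nominal rate is 0.1038.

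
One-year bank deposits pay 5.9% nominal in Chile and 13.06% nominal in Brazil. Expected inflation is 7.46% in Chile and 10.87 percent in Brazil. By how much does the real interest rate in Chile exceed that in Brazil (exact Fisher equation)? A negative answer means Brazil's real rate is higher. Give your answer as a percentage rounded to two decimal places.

-3.43%

Chile: (1 + 0.0590)/(1 + 0.0746) − 1 = -1.4517%
Brazil: (1 + 0.1306)/(1 + 0.1087) − 1 = 1.9753%
Differential = -1.4517% − 1.9753% = -3.4270% → -3.43%.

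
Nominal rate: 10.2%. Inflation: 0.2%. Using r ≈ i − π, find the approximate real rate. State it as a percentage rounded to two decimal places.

r ≈ i − π = 10.2% − 0.2% = 10.00%.

10.00%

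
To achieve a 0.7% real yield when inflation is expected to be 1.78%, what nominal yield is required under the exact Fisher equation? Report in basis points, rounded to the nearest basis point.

249 basis points

(1 + i) = (1 + r)(1 + π) = 1.00700 × 1.01780 = 1.0249246
i = 1.0249246 − 1, so the required nominal rate is 249 basis points.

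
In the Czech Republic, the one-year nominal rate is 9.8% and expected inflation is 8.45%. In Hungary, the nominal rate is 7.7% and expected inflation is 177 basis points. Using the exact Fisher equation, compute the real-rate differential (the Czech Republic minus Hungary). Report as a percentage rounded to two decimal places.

The Czech Republic: (1 + 0.0980)/(1 + 0.0845) − 1 = 1.2448%
Hungary: (1 + 0.0770)/(1 + 0.0177) − 1 = 5.8269%
Differential = 1.2448% − 5.8269% = -4.5821% → -4.58%.

-4.58%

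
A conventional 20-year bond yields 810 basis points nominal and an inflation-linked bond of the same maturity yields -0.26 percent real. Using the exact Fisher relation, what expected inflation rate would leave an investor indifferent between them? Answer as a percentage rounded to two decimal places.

(1 + π) = (1 + i)/(1 + r) = 1.08100 / 0.99740 = 1.083818
Break-even inflation = 1.083818 − 1 → 8.38%.

8.38%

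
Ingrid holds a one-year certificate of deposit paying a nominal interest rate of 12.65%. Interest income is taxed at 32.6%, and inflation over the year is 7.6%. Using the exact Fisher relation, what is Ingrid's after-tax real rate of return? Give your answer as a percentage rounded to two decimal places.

0.86%

After-tax nominal return = 12.65% × (1 − 0.326) = 8.5261%.
1 + r = 1.085261 / 1.07600 = 1.008607
After-tax real rate = 1.008607 − 1 → 0.86%.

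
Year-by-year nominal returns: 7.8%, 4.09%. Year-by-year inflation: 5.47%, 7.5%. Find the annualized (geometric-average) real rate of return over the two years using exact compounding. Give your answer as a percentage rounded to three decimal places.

-0.518%

Compound the nominal returns: 1.0780 × 1.0409 = 1.12209020.
Compound inflation: 1.0547 × 1.0750 = 1.13380250.
Deflate: 1.12209020 / 1.13380250 = 0.98966989.
Annualized real rate = 0.98966989^(1/2) − 1 = -0.5178% → -0.518%.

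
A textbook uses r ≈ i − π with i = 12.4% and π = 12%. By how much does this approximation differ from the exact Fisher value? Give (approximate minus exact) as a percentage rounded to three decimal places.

Approximate: r ≈ 12.400% − 12.000% = 0.4000%
Exact: (1 + 0.1240)/(1 + 0.1200) − 1 = 0.3571%
Error = 0.4000% − 0.3571% = 0.0429% → 0.043%.

0.043%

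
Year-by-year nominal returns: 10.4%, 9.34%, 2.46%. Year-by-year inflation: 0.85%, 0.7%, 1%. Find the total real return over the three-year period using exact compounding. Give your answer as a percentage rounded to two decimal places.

Compound the nominal returns: 1.1040 × 1.0934 × 1.0246 = 1.236809.
Compound inflation: 1.0085 × 1.0070 × 1.0100 = 1.025715.
Deflate: 1.236809 / 1.025715 = 1.205801.
Total real return = 1.205801 − 1 → 20.58%.

20.58%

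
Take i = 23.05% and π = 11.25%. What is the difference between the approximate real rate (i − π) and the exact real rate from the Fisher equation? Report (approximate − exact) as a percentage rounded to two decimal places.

Approximate: r ≈ 23.050% − 11.250% = 11.8000%
Exact: (1 + 0.2305)/(1 + 0.1125) − 1 = 10.6067%
Error = 11.8000% − 10.6067% = 1.1933% → 1.19%.

1.19%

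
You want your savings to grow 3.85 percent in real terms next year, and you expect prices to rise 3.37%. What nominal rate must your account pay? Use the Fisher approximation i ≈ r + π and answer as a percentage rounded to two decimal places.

i ≈ r + π = 3.85% + 3.37% = 7.22%.

7.22%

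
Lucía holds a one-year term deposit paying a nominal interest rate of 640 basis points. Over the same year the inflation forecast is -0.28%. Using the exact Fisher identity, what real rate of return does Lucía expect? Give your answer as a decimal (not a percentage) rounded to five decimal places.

0.06699

1 + r = 1.06400 / 0.99720 = 1.066988
r = 1.066988 − 1 = 6.6988%, i.e. 0.06699.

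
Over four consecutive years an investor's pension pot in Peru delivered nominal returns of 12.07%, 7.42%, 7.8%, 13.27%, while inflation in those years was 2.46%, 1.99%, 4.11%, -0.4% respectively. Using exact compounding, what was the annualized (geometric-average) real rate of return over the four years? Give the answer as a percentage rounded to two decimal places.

7.92%

Nominal growth factor = 1.1207 × 1.0742 × 1.0780 × 1.1327 = 1.46996902
Price-level growth factor = 1.0246 × 1.0199 × 1.0411 × 0.9960 = 1.08358686
Real growth factor = 1.46996902 / 1.08358686 = 1.35657701
Annualized real rate = 1.35657701^(1/4) − 1 = 7.9223% → 7.92%.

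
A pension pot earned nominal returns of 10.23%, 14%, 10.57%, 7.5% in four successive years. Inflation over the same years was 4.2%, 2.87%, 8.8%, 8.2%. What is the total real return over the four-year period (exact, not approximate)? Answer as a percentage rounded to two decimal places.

18.37%

Nominal growth factor = 1.1023 × 1.1400 × 1.1057 × 1.0750 = 1.493655
Price-level growth factor = 1.0420 × 1.0287 × 1.0880 × 1.0820 = 1.261864
Real growth factor = 1.493655 / 1.261864 = 1.183690
Total real return = 1.183690 − 1 → 18.37%.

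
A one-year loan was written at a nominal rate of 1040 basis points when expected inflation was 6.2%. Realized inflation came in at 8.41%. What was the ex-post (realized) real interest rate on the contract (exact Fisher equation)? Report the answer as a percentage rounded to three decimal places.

1.836%

Ex-post: (1 + 0.1040)/(1 + 0.0841) − 1 = 1.8356%
So the realized real rate is 1.836%.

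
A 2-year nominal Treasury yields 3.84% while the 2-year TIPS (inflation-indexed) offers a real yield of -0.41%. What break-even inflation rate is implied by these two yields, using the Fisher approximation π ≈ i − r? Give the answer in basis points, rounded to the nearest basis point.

π ≈ i − r = 3.84% − (-0.41%) → 425 basis points.

425 basis points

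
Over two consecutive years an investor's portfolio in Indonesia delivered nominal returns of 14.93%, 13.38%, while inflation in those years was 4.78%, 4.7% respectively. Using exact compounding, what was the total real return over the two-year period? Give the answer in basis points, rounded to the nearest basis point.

1878 basis points

Compound the nominal returns: 1.1493 × 1.1338 = 1.303076.
Compound inflation: 1.0478 × 1.0470 = 1.097047.
Deflate: 1.303076 / 1.097047 = 1.187804.
Total real return = 1.187804 − 1 → 1878 basis points.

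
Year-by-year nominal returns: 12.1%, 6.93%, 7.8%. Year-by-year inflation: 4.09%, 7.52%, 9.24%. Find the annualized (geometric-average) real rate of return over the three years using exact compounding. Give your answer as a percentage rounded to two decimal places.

Compound the nominal returns: 1.1210 × 1.0693 × 1.0780 = 1.29218275.
Compound inflation: 1.0409 × 1.0752 × 1.0924 = 1.22258751.
Deflate: 1.29218275 / 1.22258751 = 1.05692455.
Annualized real rate = 1.05692455^(1/3) − 1 = 1.8626% → 1.86%.

1.86%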